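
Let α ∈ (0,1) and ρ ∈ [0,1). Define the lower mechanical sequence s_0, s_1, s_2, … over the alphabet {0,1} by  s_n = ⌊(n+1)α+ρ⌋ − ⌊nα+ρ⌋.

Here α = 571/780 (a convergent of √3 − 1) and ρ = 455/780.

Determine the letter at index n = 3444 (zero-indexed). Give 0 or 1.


1

(n+1)α + ρ = (3445·571 + 455) / 780 = 1967550/780
nα + ρ     = (3444·571 + 455) / 780 = 1966979/780
⌊1967550/780⌋ = 2522,  ⌊1966979/780⌋ = 2521
s_{3444} = 2522 − 2521 = 1


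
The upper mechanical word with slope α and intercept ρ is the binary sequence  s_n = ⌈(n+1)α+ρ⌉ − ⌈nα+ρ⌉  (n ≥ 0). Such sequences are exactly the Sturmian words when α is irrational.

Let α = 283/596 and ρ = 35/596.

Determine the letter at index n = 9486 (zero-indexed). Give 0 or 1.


0

(n+1)α + ρ = (9487·283 + 35) / 596 = 2684856/596
nα + ρ     = (9486·283 + 35) / 596 = 2684573/596
⌈2684856/596⌉ = 4505,  ⌈2684573/596⌉ = 4505
s_{9486} = 4505 − 4505 = 0


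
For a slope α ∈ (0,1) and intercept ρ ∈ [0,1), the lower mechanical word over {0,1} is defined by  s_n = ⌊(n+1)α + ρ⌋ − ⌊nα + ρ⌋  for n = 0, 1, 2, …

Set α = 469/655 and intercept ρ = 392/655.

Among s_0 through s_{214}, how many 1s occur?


#1s = Σ_{n=0}^{214} s_n = Σ_{n=0}^{214} (⌊(n+1)α+ρ⌋ − ⌊nα+ρ⌋)
the sum telescopes: every ⌊nα+ρ⌋ with 0 < n < 215 appears once with + and once with −, leaving ⌊215α+ρ⌋ − ⌊0·α+ρ⌋
215α + ρ = (215·469 + 392) / 655 = 101227/655
ρ = 392/655
⌊101227/655⌋ = 154,  ⌊392/655⌋ = 0
#1s = 154 − 0 = 154

154


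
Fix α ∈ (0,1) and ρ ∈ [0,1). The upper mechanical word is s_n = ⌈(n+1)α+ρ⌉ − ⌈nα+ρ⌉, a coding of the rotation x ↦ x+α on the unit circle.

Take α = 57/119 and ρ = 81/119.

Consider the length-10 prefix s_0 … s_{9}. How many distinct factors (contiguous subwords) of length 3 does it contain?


t_n = ⌈(n·57+81)/119⌉ for n = 0 … 10:
  n=0…9: ⌈81/119⌉=1 ⌈138/119⌉=2 ⌈195/119⌉=2 ⌈252/119⌉=3 ⌈309/119⌉=3 ⌈366/119⌉=4 ⌈423/119⌉=4 ⌈480/119⌉=5 ⌈537/119⌉=5 ⌈594/119⌉=5
  n=10: ⌈651/119⌉=6
s_n = t_(n+1) − t_n for n = 0 … 9 gives
prefix = 1010101001
slide a length-3 window over [0..2] … [7..9] (8 windows); first occurrence of each distinct factor:
  [  0..  2] 101
  [  1..  3] 010
  [  6..  8] 100
  [  7..  9] 001
  (the other 4 windows repeat one of these)
distinct factors: {001, 010, 100, 101}
count = 4  (Sturmian bound for length 3 is 4)

4


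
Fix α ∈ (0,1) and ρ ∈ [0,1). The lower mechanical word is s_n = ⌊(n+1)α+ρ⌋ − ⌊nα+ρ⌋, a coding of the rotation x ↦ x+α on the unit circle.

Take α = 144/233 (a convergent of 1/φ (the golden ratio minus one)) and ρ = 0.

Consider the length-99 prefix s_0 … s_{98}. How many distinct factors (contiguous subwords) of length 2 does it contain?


t_n = ⌊(n·144)/233⌋ for n = 0 … 99:
  n=0…9: ⌊0/233⌋=0 ⌊144/233⌋=0 ⌊288/233⌋=1 ⌊432/233⌋=1 ⌊576/233⌋=2 ⌊720/233⌋=3 ⌊864/233⌋=3 ⌊1008/233⌋=4 ⌊1152/233⌋=4 ⌊1296/233⌋=5
  n=10…19: ⌊1440/233⌋=6 ⌊1584/233⌋=6 ⌊1728/233⌋=7 ⌊1872/233⌋=8 ⌊2016/233⌋=8 ⌊2160/233⌋=9 ⌊2304/233⌋=9 ⌊2448/233⌋=10 ⌊2592/233⌋=11 ⌊2736/233⌋=11
  n=20…29: ⌊2880/233⌋=12 ⌊3024/233⌋=12 ⌊3168/233⌋=13 ⌊3312/233⌋=14 ⌊3456/233⌋=14 ⌊3600/233⌋=15 ⌊3744/233⌋=16 ⌊3888/233⌋=16 ⌊4032/233⌋=17 ⌊4176/233⌋=17
  n=30…39: ⌊4320/233⌋=18 ⌊4464/233⌋=19 ⌊4608/233⌋=19 ⌊4752/233⌋=20 ⌊4896/233⌋=21 ⌊5040/233⌋=21 ⌊5184/233⌋=22 ⌊5328/233⌋=22 ⌊5472/233⌋=23 ⌊5616/233⌋=24
  n=40…49: ⌊5760/233⌋=24 ⌊5904/233⌋=25 ⌊6048/233⌋=25 ⌊6192/233⌋=26 ⌊6336/233⌋=27 ⌊6480/233⌋=27 ⌊6624/233⌋=28 ⌊6768/233⌋=29 ⌊6912/233⌋=29 ⌊7056/233⌋=30
  n=50…59: ⌊7200/233⌋=30 ⌊7344/233⌋=31 ⌊7488/233⌋=32 ⌊7632/233⌋=32 ⌊7776/233⌋=33 ⌊7920/233⌋=33 ⌊8064/233⌋=34 ⌊8208/233⌋=35 ⌊8352/233⌋=35 ⌊8496/233⌋=36
  n=60…69: ⌊8640/233⌋=37 ⌊8784/233⌋=37 ⌊8928/233⌋=38 ⌊9072/233⌋=38 ⌊9216/233⌋=39 ⌊9360/233⌋=40 ⌊9504/233⌋=40 ⌊9648/233⌋=41 ⌊9792/233⌋=42 ⌊9936/233⌋=42
  n=70…79: ⌊10080/233⌋=43 ⌊10224/233⌋=43 ⌊10368/233⌋=44 ⌊10512/233⌋=45 ⌊10656/233⌋=45 ⌊10800/233⌋=46 ⌊10944/233⌋=46 ⌊11088/233⌋=47 ⌊11232/233⌋=48 ⌊11376/233⌋=48
  n=80…89: ⌊11520/233⌋=49 ⌊11664/233⌋=50 ⌊11808/233⌋=50 ⌊11952/233⌋=51 ⌊12096/233⌋=51 ⌊12240/233⌋=52 ⌊12384/233⌋=53 ⌊12528/233⌋=53 ⌊12672/233⌋=54 ⌊12816/233⌋=55
  n=90…99: ⌊12960/233⌋=55 ⌊13104/233⌋=56 ⌊13248/233⌋=56 ⌊13392/233⌋=57 ⌊13536/233⌋=58 ⌊13680/233⌋=58 ⌊13824/233⌋=59 ⌊13968/233⌋=59 ⌊14112/233⌋=60 ⌊14256/233⌋=61
s_n = t_(n+1) − t_n for n = 0 … 98 gives
prefix = 010110101101101011010110110101101101011010110110101101011011010110110101101011011010110110101101011
slide a length-2 window over [0..1] … [97..98] (98 windows); first occurrence of each distinct factor:
  [  0..  1] 01
  [  1..  2] 10
  [  3..  4] 11
  (the other 95 windows repeat one of these)
distinct factors: {01, 10, 11}
count = 3  (Sturmian bound for length 2 is 3)

3


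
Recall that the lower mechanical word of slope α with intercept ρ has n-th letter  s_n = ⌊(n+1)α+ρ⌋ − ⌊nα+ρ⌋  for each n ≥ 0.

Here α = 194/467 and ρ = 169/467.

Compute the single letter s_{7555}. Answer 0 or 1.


1

(n+1)α + ρ = (7556·194 + 169) / 467 = 1466033/467
nα + ρ     = (7555·194 + 169) / 467 = 1465839/467
⌊1466033/467⌋ = 3139,  ⌊1465839/467⌋ = 3138
s_{7555} = 3139 − 3138 = 1


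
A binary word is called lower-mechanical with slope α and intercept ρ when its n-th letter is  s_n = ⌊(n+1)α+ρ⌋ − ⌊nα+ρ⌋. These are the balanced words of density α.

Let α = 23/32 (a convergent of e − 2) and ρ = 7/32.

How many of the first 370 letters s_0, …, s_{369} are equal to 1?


#1s = Σ_{n=0}^{369} s_n = Σ_{n=0}^{369} (⌊(n+1)α+ρ⌋ − ⌊nα+ρ⌋)
the sum telescopes: every ⌊nα+ρ⌋ with 0 < n < 370 appears once with + and once with −, leaving ⌊370α+ρ⌋ − ⌊0·α+ρ⌋
370α + ρ = (370·23 + 7) / 32 = 8517/32
ρ = 7/32
⌊8517/32⌋ = 266,  ⌊7/32⌋ = 0
#1s = 266 − 0 = 266

266


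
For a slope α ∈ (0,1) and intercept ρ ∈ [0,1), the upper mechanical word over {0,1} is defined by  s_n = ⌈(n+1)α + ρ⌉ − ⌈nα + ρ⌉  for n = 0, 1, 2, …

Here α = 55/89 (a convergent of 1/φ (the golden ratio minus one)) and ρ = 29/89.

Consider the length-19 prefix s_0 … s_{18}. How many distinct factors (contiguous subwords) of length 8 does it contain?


t_n = ⌈(n·55+29)/89⌉ for n = 0 … 19:
  n=0…9: ⌈29/89⌉=1 ⌈84/89⌉=1 ⌈139/89⌉=2 ⌈194/89⌉=3 ⌈249/89⌉=3 ⌈304/89⌉=4 ⌈359/89⌉=5 ⌈414/89⌉=5 ⌈469/89⌉=6 ⌈524/89⌉=6
  n=10…19: ⌈579/89⌉=7 ⌈634/89⌉=8 ⌈689/89⌉=8 ⌈744/89⌉=9 ⌈799/89⌉=9 ⌈854/89⌉=10 ⌈909/89⌉=11 ⌈964/89⌉=11 ⌈1019/89⌉=12 ⌈1074/89⌉=13
s_n = t_(n+1) − t_n for n = 0 … 18 gives
prefix = 0110110101101011011
slide a length-8 window over [0..7] … [11..18] (12 windows); first occurrence of each distinct factor:
  [  0..  7] 01101101
  [  1..  8] 11011010
  [  2..  9] 10110101
  [  3.. 10] 01101011
  [  4.. 11] 11010110
  [  5.. 12] 10101101
  [  6.. 13] 01011010
  [ 11.. 18] 01011011
  (the other 4 windows repeat one of these)
distinct factors: {01011010, 01011011, 01101011, 01101101, 10101101, 10110101, 11010110, 11011010}
count = 8  (Sturmian bound for length 8 is 9)

8


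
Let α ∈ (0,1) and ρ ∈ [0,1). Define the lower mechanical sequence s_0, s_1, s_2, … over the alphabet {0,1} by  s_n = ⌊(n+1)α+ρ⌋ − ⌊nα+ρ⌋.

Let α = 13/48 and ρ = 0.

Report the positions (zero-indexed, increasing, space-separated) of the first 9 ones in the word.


n=0: ⌊13/48⌋−⌊0/48⌋ = 0−0 = 0
n=1: ⌊26/48⌋−⌊13/48⌋ = 0−0 = 0
n=2: ⌊39/48⌋−⌊26/48⌋ = 0−0 = 0
n=3: ⌊52/48⌋−⌊39/48⌋ = 1−0 = 1  ← one
n=4: ⌊65/48⌋−⌊52/48⌋ = 1−1 = 0
n=5: ⌊78/48⌋−⌊65/48⌋ = 1−1 = 0
n=6: ⌊91/48⌋−⌊78/48⌋ = 1−1 = 0
n=7: ⌊104/48⌋−⌊91/48⌋ = 2−1 = 1  ← one
n=8: ⌊117/48⌋−⌊104/48⌋ = 2−2 = 0
n=9: ⌊130/48⌋−⌊117/48⌋ = 2−2 = 0
n=10: ⌊143/48⌋−⌊130/48⌋ = 2−2 = 0
n=11: ⌊156/48⌋−⌊143/48⌋ = 3−2 = 1  ← one
n=12: ⌊169/48⌋−⌊156/48⌋ = 3−3 = 0
n=13: ⌊182/48⌋−⌊169/48⌋ = 3−3 = 0
n=14: ⌊195/48⌋−⌊182/48⌋ = 4−3 = 1  ← one
n=15: ⌊208/48⌋−⌊195/48⌋ = 4−4 = 0
n=16: ⌊221/48⌋−⌊208/48⌋ = 4−4 = 0
n=17: ⌊234/48⌋−⌊221/48⌋ = 4−4 = 0
n=18: ⌊247/48⌋−⌊234/48⌋ = 5−4 = 1  ← one
n=19: ⌊260/48⌋−⌊247/48⌋ = 5−5 = 0
n=20: ⌊273/48⌋−⌊260/48⌋ = 5−5 = 0
n=21: ⌊286/48⌋−⌊273/48⌋ = 5−5 = 0
n=22: ⌊299/48⌋−⌊286/48⌋ = 6−5 = 1  ← one
n=23: ⌊312/48⌋−⌊299/48⌋ = 6−6 = 0
n=24: ⌊325/48⌋−⌊312/48⌋ = 6−6 = 0
n=25: ⌊338/48⌋−⌊325/48⌋ = 7−6 = 1  ← one
n=26: ⌊351/48⌋−⌊338/48⌋ = 7−7 = 0
n=27: ⌊364/48⌋−⌊351/48⌋ = 7−7 = 0
n=28: ⌊377/48⌋−⌊364/48⌋ = 7−7 = 0
n=29: ⌊390/48⌋−⌊377/48⌋ = 8−7 = 1  ← one
n=30: ⌊403/48⌋−⌊390/48⌋ = 8−8 = 0
n=31: ⌊416/48⌋−⌊403/48⌋ = 8−8 = 0
n=32: ⌊429/48⌋−⌊416/48⌋ = 8−8 = 0
n=33: ⌊442/48⌋−⌊429/48⌋ = 9−8 = 1  ← one
positions of the first 9 ones: 3 7 11 14 18 22 25 29 33

3 7 11 14 18 22 25 29 33


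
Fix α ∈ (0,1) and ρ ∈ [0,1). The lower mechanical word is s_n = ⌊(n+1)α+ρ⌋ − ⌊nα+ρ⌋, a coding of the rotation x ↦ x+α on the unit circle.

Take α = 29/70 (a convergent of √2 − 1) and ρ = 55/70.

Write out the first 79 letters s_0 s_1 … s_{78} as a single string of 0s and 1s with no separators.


1010010100101010010100101001010100101001010100101001010010101001010010101001010

n=0: ⌊(1·29+55)/70⌋ − ⌊(0·29+55)/70⌋ = ⌊84/70⌋ − ⌊55/70⌋ = 1 − 0 = 1
n=1: ⌊(2·29+55)/70⌋ − ⌊(1·29+55)/70⌋ = ⌊113/70⌋ − ⌊84/70⌋ = 1 − 1 = 0
n=2: ⌊(3·29+55)/70⌋ − ⌊(2·29+55)/70⌋ = ⌊142/70⌋ − ⌊113/70⌋ = 2 − 1 = 1
n=3: ⌊(4·29+55)/70⌋ − ⌊(3·29+55)/70⌋ = ⌊171/70⌋ − ⌊142/70⌋ = 2 − 2 = 0
n=4: ⌊(5·29+55)/70⌋ − ⌊(4·29+55)/70⌋ = ⌊200/70⌋ − ⌊171/70⌋ = 2 − 2 = 0
n=5: ⌊(6·29+55)/70⌋ − ⌊(5·29+55)/70⌋ = ⌊229/70⌋ − ⌊200/70⌋ = 3 − 2 = 1
n=6: ⌊(7·29+55)/70⌋ − ⌊(6·29+55)/70⌋ = ⌊258/70⌋ − ⌊229/70⌋ = 3 − 3 = 0
n=7: ⌊(8·29+55)/70⌋ − ⌊(7·29+55)/70⌋ = ⌊287/70⌋ − ⌊258/70⌋ = 4 − 3 = 1
n=8: ⌊(9·29+55)/70⌋ − ⌊(8·29+55)/70⌋ = ⌊316/70⌋ − ⌊287/70⌋ = 4 − 4 = 0
n=9: ⌊(10·29+55)/70⌋ − ⌊(9·29+55)/70⌋ = ⌊345/70⌋ − ⌊316/70⌋ = 4 − 4 = 0
n=10: ⌊(11·29+55)/70⌋ − ⌊(10·29+55)/70⌋ = ⌊374/70⌋ − ⌊345/70⌋ = 5 − 4 = 1
n=11: ⌊(12·29+55)/70⌋ − ⌊(11·29+55)/70⌋ = ⌊403/70⌋ − ⌊374/70⌋ = 5 − 5 = 0
n=12: ⌊(13·29+55)/70⌋ − ⌊(12·29+55)/70⌋ = ⌊432/70⌋ − ⌊403/70⌋ = 6 − 5 = 1
n=13: ⌊(14·29+55)/70⌋ − ⌊(13·29+55)/70⌋ = ⌊461/70⌋ − ⌊432/70⌋ = 6 − 6 = 0
n=14: ⌊(15·29+55)/70⌋ − ⌊(14·29+55)/70⌋ = ⌊490/70⌋ − ⌊461/70⌋ = 7 − 6 = 1
n=15: ⌊(16·29+55)/70⌋ − ⌊(15·29+55)/70⌋ = ⌊519/70⌋ − ⌊490/70⌋ = 7 − 7 = 0
n=16: ⌊(17·29+55)/70⌋ − ⌊(16·29+55)/70⌋ = ⌊548/70⌋ − ⌊519/70⌋ = 7 − 7 = 0
n=17: ⌊(18·29+55)/70⌋ − ⌊(17·29+55)/70⌋ = ⌊577/70⌋ − ⌊548/70⌋ = 8 − 7 = 1
n=18: ⌊(19·29+55)/70⌋ − ⌊(18·29+55)/70⌋ = ⌊606/70⌋ − ⌊577/70⌋ = 8 − 8 = 0
n=19: ⌊(20·29+55)/70⌋ − ⌊(19·29+55)/70⌋ = ⌊635/70⌋ − ⌊606/70⌋ = 9 − 8 = 1
n=20: ⌊(21·29+55)/70⌋ − ⌊(20·29+55)/70⌋ = ⌊664/70⌋ − ⌊635/70⌋ = 9 − 9 = 0
n=21: ⌊(22·29+55)/70⌋ − ⌊(21·29+55)/70⌋ = ⌊693/70⌋ − ⌊664/70⌋ = 9 − 9 = 0
n=22: ⌊(23·29+55)/70⌋ − ⌊(22·29+55)/70⌋ = ⌊722/70⌋ − ⌊693/70⌋ = 10 − 9 = 1
n=23: ⌊(24·29+55)/70⌋ − ⌊(23·29+55)/70⌋ = ⌊751/70⌋ − ⌊722/70⌋ = 10 − 10 = 0
n=24: ⌊(25·29+55)/70⌋ − ⌊(24·29+55)/70⌋ = ⌊780/70⌋ − ⌊751/70⌋ = 11 − 10 = 1
n=25: ⌊(26·29+55)/70⌋ − ⌊(25·29+55)/70⌋ = ⌊809/70⌋ − ⌊780/70⌋ = 11 − 11 = 0
n=26: ⌊(27·29+55)/70⌋ − ⌊(26·29+55)/70⌋ = ⌊838/70⌋ − ⌊809/70⌋ = 11 − 11 = 0
n=27: ⌊(28·29+55)/70⌋ − ⌊(27·29+55)/70⌋ = ⌊867/70⌋ − ⌊838/70⌋ = 12 − 11 = 1
n=28: ⌊(29·29+55)/70⌋ − ⌊(28·29+55)/70⌋ = ⌊896/70⌋ − ⌊867/70⌋ = 12 − 12 = 0
n=29: ⌊(30·29+55)/70⌋ − ⌊(29·29+55)/70⌋ = ⌊925/70⌋ − ⌊896/70⌋ = 13 − 12 = 1
n=30: ⌊(31·29+55)/70⌋ − ⌊(30·29+55)/70⌋ = ⌊954/70⌋ − ⌊925/70⌋ = 13 − 13 = 0
n=31: ⌊(32·29+55)/70⌋ − ⌊(31·29+55)/70⌋ = ⌊983/70⌋ − ⌊954/70⌋ = 14 − 13 = 1
n=32: ⌊(33·29+55)/70⌋ − ⌊(32·29+55)/70⌋ = ⌊1012/70⌋ − ⌊983/70⌋ = 14 − 14 = 0
n=33: ⌊(34·29+55)/70⌋ − ⌊(33·29+55)/70⌋ = ⌊1041/70⌋ − ⌊1012/70⌋ = 14 − 14 = 0
n=34: ⌊(35·29+55)/70⌋ − ⌊(34·29+55)/70⌋ = ⌊1070/70⌋ − ⌊1041/70⌋ = 15 − 14 = 1
n=35: ⌊(36·29+55)/70⌋ − ⌊(35·29+55)/70⌋ = ⌊1099/70⌋ − ⌊1070/70⌋ = 15 − 15 = 0
n=36: ⌊(37·29+55)/70⌋ − ⌊(36·29+55)/70⌋ = ⌊1128/70⌋ − ⌊1099/70⌋ = 16 − 15 = 1
n=37: ⌊(38·29+55)/70⌋ − ⌊(37·29+55)/70⌋ = ⌊1157/70⌋ − ⌊1128/70⌋ = 16 − 16 = 0
n=38: ⌊(39·29+55)/70⌋ − ⌊(38·29+55)/70⌋ = ⌊1186/70⌋ − ⌊1157/70⌋ = 16 − 16 = 0
n=39: ⌊(40·29+55)/70⌋ − ⌊(39·29+55)/70⌋ = ⌊1215/70⌋ − ⌊1186/70⌋ = 17 − 16 = 1
n=40: ⌊(41·29+55)/70⌋ − ⌊(40·29+55)/70⌋ = ⌊1244/70⌋ − ⌊1215/70⌋ = 17 − 17 = 0
n=41: ⌊(42·29+55)/70⌋ − ⌊(41·29+55)/70⌋ = ⌊1273/70⌋ − ⌊1244/70⌋ = 18 − 17 = 1
n=42: ⌊(43·29+55)/70⌋ − ⌊(42·29+55)/70⌋ = ⌊1302/70⌋ − ⌊1273/70⌋ = 18 − 18 = 0
n=43: ⌊(44·29+55)/70⌋ − ⌊(43·29+55)/70⌋ = ⌊1331/70⌋ − ⌊1302/70⌋ = 19 − 18 = 1
n=44: ⌊(45·29+55)/70⌋ − ⌊(44·29+55)/70⌋ = ⌊1360/70⌋ − ⌊1331/70⌋ = 19 − 19 = 0
n=45: ⌊(46·29+55)/70⌋ − ⌊(45·29+55)/70⌋ = ⌊1389/70⌋ − ⌊1360/70⌋ = 19 − 19 = 0
n=46: ⌊(47·29+55)/70⌋ − ⌊(46·29+55)/70⌋ = ⌊1418/70⌋ − ⌊1389/70⌋ = 20 − 19 = 1
n=47: ⌊(48·29+55)/70⌋ − ⌊(47·29+55)/70⌋ = ⌊1447/70⌋ − ⌊1418/70⌋ = 20 − 20 = 0
n=48: ⌊(49·29+55)/70⌋ − ⌊(48·29+55)/70⌋ = ⌊1476/70⌋ − ⌊1447/70⌋ = 21 − 20 = 1
n=49: ⌊(50·29+55)/70⌋ − ⌊(49·29+55)/70⌋ = ⌊1505/70⌋ − ⌊1476/70⌋ = 21 − 21 = 0
n=50: ⌊(51·29+55)/70⌋ − ⌊(50·29+55)/70⌋ = ⌊1534/70⌋ − ⌊1505/70⌋ = 21 − 21 = 0
n=51: ⌊(52·29+55)/70⌋ − ⌊(51·29+55)/70⌋ = ⌊1563/70⌋ − ⌊1534/70⌋ = 22 − 21 = 1
n=52: ⌊(53·29+55)/70⌋ − ⌊(52·29+55)/70⌋ = ⌊1592/70⌋ − ⌊1563/70⌋ = 22 − 22 = 0
n=53: ⌊(54·29+55)/70⌋ − ⌊(53·29+55)/70⌋ = ⌊1621/70⌋ − ⌊1592/70⌋ = 23 − 22 = 1
n=54: ⌊(55·29+55)/70⌋ − ⌊(54·29+55)/70⌋ = ⌊1650/70⌋ − ⌊1621/70⌋ = 23 − 23 = 0
n=55: ⌊(56·29+55)/70⌋ − ⌊(55·29+55)/70⌋ = ⌊1679/70⌋ − ⌊1650/70⌋ = 23 − 23 = 0
n=56: ⌊(57·29+55)/70⌋ − ⌊(56·29+55)/70⌋ = ⌊1708/70⌋ − ⌊1679/70⌋ = 24 − 23 = 1
n=57: ⌊(58·29+55)/70⌋ − ⌊(57·29+55)/70⌋ = ⌊1737/70⌋ − ⌊1708/70⌋ = 24 − 24 = 0
n=58: ⌊(59·29+55)/70⌋ − ⌊(58·29+55)/70⌋ = ⌊1766/70⌋ − ⌊1737/70⌋ = 25 − 24 = 1
n=59: ⌊(60·29+55)/70⌋ − ⌊(59·29+55)/70⌋ = ⌊1795/70⌋ − ⌊1766/70⌋ = 25 − 25 = 0
n=60: ⌊(61·29+55)/70⌋ − ⌊(60·29+55)/70⌋ = ⌊1824/70⌋ − ⌊1795/70⌋ = 26 − 25 = 1
n=61: ⌊(62·29+55)/70⌋ − ⌊(61·29+55)/70⌋ = ⌊1853/70⌋ − ⌊1824/70⌋ = 26 − 26 = 0
n=62: ⌊(63·29+55)/70⌋ − ⌊(62·29+55)/70⌋ = ⌊1882/70⌋ − ⌊1853/70⌋ = 26 − 26 = 0
n=63: ⌊(64·29+55)/70⌋ − ⌊(63·29+55)/70⌋ = ⌊1911/70⌋ − ⌊1882/70⌋ = 27 − 26 = 1
n=64: ⌊(65·29+55)/70⌋ − ⌊(64·29+55)/70⌋ = ⌊1940/70⌋ − ⌊1911/70⌋ = 27 − 27 = 0
n=65: ⌊(66·29+55)/70⌋ − ⌊(65·29+55)/70⌋ = ⌊1969/70⌋ − ⌊1940/70⌋ = 28 − 27 = 1
n=66: ⌊(67·29+55)/70⌋ − ⌊(66·29+55)/70⌋ = ⌊1998/70⌋ − ⌊1969/70⌋ = 28 − 28 = 0
n=67: ⌊(68·29+55)/70⌋ − ⌊(67·29+55)/70⌋ = ⌊2027/70⌋ − ⌊1998/70⌋ = 28 − 28 = 0
n=68: ⌊(69·29+55)/70⌋ − ⌊(68·29+55)/70⌋ = ⌊2056/70⌋ − ⌊2027/70⌋ = 29 − 28 = 1
n=69: ⌊(70·29+55)/70⌋ − ⌊(69·29+55)/70⌋ = ⌊2085/70⌋ − ⌊2056/70⌋ = 29 − 29 = 0
n=70: ⌊(71·29+55)/70⌋ − ⌊(70·29+55)/70⌋ = ⌊2114/70⌋ − ⌊2085/70⌋ = 30 − 29 = 1
n=71: ⌊(72·29+55)/70⌋ − ⌊(71·29+55)/70⌋ = ⌊2143/70⌋ − ⌊2114/70⌋ = 30 − 30 = 0
n=72: ⌊(73·29+55)/70⌋ − ⌊(72·29+55)/70⌋ = ⌊2172/70⌋ − ⌊2143/70⌋ = 31 − 30 = 1
n=73: ⌊(74·29+55)/70⌋ − ⌊(73·29+55)/70⌋ = ⌊2201/70⌋ − ⌊2172/70⌋ = 31 − 31 = 0
n=74: ⌊(75·29+55)/70⌋ − ⌊(74·29+55)/70⌋ = ⌊2230/70⌋ − ⌊2201/70⌋ = 31 − 31 = 0
n=75: ⌊(76·29+55)/70⌋ − ⌊(75·29+55)/70⌋ = ⌊2259/70⌋ − ⌊2230/70⌋ = 32 − 31 = 1
n=76: ⌊(77·29+55)/70⌋ − ⌊(76·29+55)/70⌋ = ⌊2288/70⌋ − ⌊2259/70⌋ = 32 − 32 = 0
n=77: ⌊(78·29+55)/70⌋ − ⌊(77·29+55)/70⌋ = ⌊2317/70⌋ − ⌊2288/70⌋ = 33 − 32 = 1
n=78: ⌊(79·29+55)/70⌋ − ⌊(78·29+55)/70⌋ = ⌊2346/70⌋ − ⌊2317/70⌋ = 33 − 33 = 0


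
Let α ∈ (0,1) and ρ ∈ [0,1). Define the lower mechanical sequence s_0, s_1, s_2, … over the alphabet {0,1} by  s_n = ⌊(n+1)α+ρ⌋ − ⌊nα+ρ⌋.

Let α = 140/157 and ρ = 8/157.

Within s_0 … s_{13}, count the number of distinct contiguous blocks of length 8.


t_n = ⌊(n·140+8)/157⌋ for n = 0 … 14:
  n=0…9: ⌊8/157⌋=0 ⌊148/157⌋=0 ⌊288/157⌋=1 ⌊428/157⌋=2 ⌊568/157⌋=3 ⌊708/157⌋=4 ⌊848/157⌋=5 ⌊988/157⌋=6 ⌊1128/157⌋=7 ⌊1268/157⌋=8
  n=10…14: ⌊1408/157⌋=8 ⌊1548/157⌋=9 ⌊1688/157⌋=10 ⌊1828/157⌋=11 ⌊1968/157⌋=12
s_n = t_(n+1) − t_n for n = 0 … 13 gives
prefix = 01111111101111
slide a length-8 window over [0..7] … [6..13] (7 windows); first occurrence of each distinct factor:
  [  0..  7] 01111111
  [  1..  8] 11111111
  [  2..  9] 11111110
  [  3.. 10] 11111101
  [  4.. 11] 11111011
  [  5.. 12] 11110111
  [  6.. 13] 11101111
distinct factors: {01111111, 11101111, 11110111, 11111011, 11111101, 11111110, 11111111}
count = 7  (Sturmian bound for length 8 is 9)

7


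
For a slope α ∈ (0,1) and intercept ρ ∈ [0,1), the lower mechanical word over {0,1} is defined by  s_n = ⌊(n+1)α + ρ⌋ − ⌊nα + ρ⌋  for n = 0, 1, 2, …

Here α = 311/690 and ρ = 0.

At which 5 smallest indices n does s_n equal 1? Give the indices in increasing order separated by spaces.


2 4 6 8 11

n=0: ⌊311/690⌋−⌊0/690⌋ = 0−0 = 0
n=1: ⌊622/690⌋−⌊311/690⌋ = 0−0 = 0
n=2: ⌊933/690⌋−⌊622/690⌋ = 1−0 = 1  ← one
n=3: ⌊1244/690⌋−⌊933/690⌋ = 1−1 = 0
n=4: ⌊1555/690⌋−⌊1244/690⌋ = 2−1 = 1  ← one
n=5: ⌊1866/690⌋−⌊1555/690⌋ = 2−2 = 0
n=6: ⌊2177/690⌋−⌊1866/690⌋ = 3−2 = 1  ← one
n=7: ⌊2488/690⌋−⌊2177/690⌋ = 3−3 = 0
n=8: ⌊2799/690⌋−⌊2488/690⌋ = 4−3 = 1  ← one
n=9: ⌊3110/690⌋−⌊2799/690⌋ = 4−4 = 0
n=10: ⌊3421/690⌋−⌊3110/690⌋ = 4−4 = 0
n=11: ⌊3732/690⌋−⌊3421/690⌋ = 5−4 = 1  ← one
positions of the first 5 ones: 2 4 6 8 11


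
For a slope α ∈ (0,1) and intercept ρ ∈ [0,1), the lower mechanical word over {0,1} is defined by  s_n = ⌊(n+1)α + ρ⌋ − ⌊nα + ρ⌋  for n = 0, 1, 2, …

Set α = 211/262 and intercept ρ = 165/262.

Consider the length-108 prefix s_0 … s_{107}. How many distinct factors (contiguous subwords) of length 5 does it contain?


t_n = ⌊(n·211+165)/262⌋ for n = 0 … 108:
  n=0…9: ⌊165/262⌋=0 ⌊376/262⌋=1 ⌊587/262⌋=2 ⌊798/262⌋=3 ⌊1009/262⌋=3 ⌊1220/262⌋=4 ⌊1431/262⌋=5 ⌊1642/262⌋=6 ⌊1853/262⌋=7 ⌊2064/262⌋=7
  n=10…19: ⌊2275/262⌋=8 ⌊2486/262⌋=9 ⌊2697/262⌋=10 ⌊2908/262⌋=11 ⌊3119/262⌋=11 ⌊3330/262⌋=12 ⌊3541/262⌋=13 ⌊3752/262⌋=14 ⌊3963/262⌋=15 ⌊4174/262⌋=15
  n=20…29: ⌊4385/262⌋=16 ⌊4596/262⌋=17 ⌊4807/262⌋=18 ⌊5018/262⌋=19 ⌊5229/262⌋=19 ⌊5440/262⌋=20 ⌊5651/262⌋=21 ⌊5862/262⌋=22 ⌊6073/262⌋=23 ⌊6284/262⌋=23
  n=30…39: ⌊6495/262⌋=24 ⌊6706/262⌋=25 ⌊6917/262⌋=26 ⌊7128/262⌋=27 ⌊7339/262⌋=28 ⌊7550/262⌋=28 ⌊7761/262⌋=29 ⌊7972/262⌋=30 ⌊8183/262⌋=31 ⌊8394/262⌋=32
  n=40…49: ⌊8605/262⌋=32 ⌊8816/262⌋=33 ⌊9027/262⌋=34 ⌊9238/262⌋=35 ⌊9449/262⌋=36 ⌊9660/262⌋=36 ⌊9871/262⌋=37 ⌊10082/262⌋=38 ⌊10293/262⌋=39 ⌊10504/262⌋=40
  n=50…59: ⌊10715/262⌋=40 ⌊10926/262⌋=41 ⌊11137/262⌋=42 ⌊11348/262⌋=43 ⌊11559/262⌋=44 ⌊11770/262⌋=44 ⌊11981/262⌋=45 ⌊12192/262⌋=46 ⌊12403/262⌋=47 ⌊12614/262⌋=48
  n=60…69: ⌊12825/262⌋=48 ⌊13036/262⌋=49 ⌊13247/262⌋=50 ⌊13458/262⌋=51 ⌊13669/262⌋=52 ⌊13880/262⌋=52 ⌊14091/262⌋=53 ⌊14302/262⌋=54 ⌊14513/262⌋=55 ⌊14724/262⌋=56
  n=70…79: ⌊14935/262⌋=57 ⌊15146/262⌋=57 ⌊15357/262⌋=58 ⌊15568/262⌋=59 ⌊15779/262⌋=60 ⌊15990/262⌋=61 ⌊16201/262⌋=61 ⌊16412/262⌋=62 ⌊16623/262⌋=63 ⌊16834/262⌋=64
  n=80…89: ⌊17045/262⌋=65 ⌊17256/262⌋=65 ⌊17467/262⌋=66 ⌊17678/262⌋=67 ⌊17889/262⌋=68 ⌊18100/262⌋=69 ⌊18311/262⌋=69 ⌊18522/262⌋=70 ⌊18733/262⌋=71 ⌊18944/262⌋=72
  n=90…99: ⌊19155/262⌋=73 ⌊19366/262⌋=73 ⌊19577/262⌋=74 ⌊19788/262⌋=75 ⌊19999/262⌋=76 ⌊20210/262⌋=77 ⌊20421/262⌋=77 ⌊20632/262⌋=78 ⌊20843/262⌋=79 ⌊21054/262⌋=80
  n=100…108: ⌊21265/262⌋=81 ⌊21476/262⌋=81 ⌊21687/262⌋=82 ⌊21898/262⌋=83 ⌊22109/262⌋=84 ⌊22320/262⌋=85 ⌊22531/262⌋=85 ⌊22742/262⌋=86 ⌊22953/262⌋=87
s_n = t_(n+1) − t_n for n = 0 … 107 gives
prefix = 111011110111101111011110111101111101111011110111101111011110111101111101111011110111101111011110111101111011
slide a length-5 window over [0..4] … [103..107] (104 windows); first occurrence of each distinct factor:
  [  0..  4] 11101
  [  1..  5] 11011
  [  2..  6] 10111
  [  3..  7] 01111
  [  4..  8] 11110
  [ 29.. 33] 11111
  (the other 98 windows repeat one of these)
distinct factors: {01111, 10111, 11011, 11101, 11110, 11111}
count = 6  (Sturmian bound for length 5 is 6)

6


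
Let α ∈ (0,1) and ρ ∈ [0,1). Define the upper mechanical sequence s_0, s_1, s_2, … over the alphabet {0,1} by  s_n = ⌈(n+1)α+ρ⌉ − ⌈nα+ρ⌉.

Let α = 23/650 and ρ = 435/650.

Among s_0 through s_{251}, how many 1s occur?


9

#1s = Σ_{n=0}^{251} s_n = Σ_{n=0}^{251} (⌈(n+1)α+ρ⌉ − ⌈nα+ρ⌉)
the sum telescopes: every ⌈nα+ρ⌉ with 0 < n < 252 appears once with + and once with −, leaving ⌈252α+ρ⌉ − ⌈0·α+ρ⌉
252α + ρ = (252·23 + 435) / 650 = 6231/650
ρ = 435/650
⌈6231/650⌉ = 10,  ⌈435/650⌉ = 1
#1s = 10 − 1 = 9


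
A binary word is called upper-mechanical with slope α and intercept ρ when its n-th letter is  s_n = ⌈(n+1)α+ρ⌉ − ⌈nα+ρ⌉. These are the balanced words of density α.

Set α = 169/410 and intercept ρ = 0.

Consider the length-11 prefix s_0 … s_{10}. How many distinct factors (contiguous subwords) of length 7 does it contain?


t_n = ⌈(n·169)/410⌉ for n = 0 … 11:
  n=0…9: ⌈0/410⌉=0 ⌈169/410⌉=1 ⌈338/410⌉=1 ⌈507/410⌉=2 ⌈676/410⌉=2 ⌈845/410⌉=3 ⌈1014/410⌉=3 ⌈1183/410⌉=3 ⌈1352/410⌉=4 ⌈1521/410⌉=4
  n=10…11: ⌈1690/410⌉=5 ⌈1859/410⌉=5
s_n = t_(n+1) − t_n for n = 0 … 10 gives
prefix = 10101001010
slide a length-7 window over [0..6] … [4..10] (5 windows); first occurrence of each distinct factor:
  [  0..  6] 1010100
  [  1..  7] 0101001
  [  2..  8] 1010010
  [  3..  9] 0100101
  [  4.. 10] 1001010
distinct factors: {0100101, 0101001, 1001010, 1010010, 1010100}
count = 5  (Sturmian bound for length 7 is 8)

5


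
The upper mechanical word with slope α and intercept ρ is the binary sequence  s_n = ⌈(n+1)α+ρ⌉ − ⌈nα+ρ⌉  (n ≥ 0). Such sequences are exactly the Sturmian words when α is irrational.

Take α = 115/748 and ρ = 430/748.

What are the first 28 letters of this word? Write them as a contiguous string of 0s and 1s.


n=0: ⌈(1·115+430)/748⌉ − ⌈(0·115+430)/748⌉ = ⌈545/748⌉ − ⌈430/748⌉ = 1 − 1 = 0
n=1: ⌈(2·115+430)/748⌉ − ⌈(1·115+430)/748⌉ = ⌈660/748⌉ − ⌈545/748⌉ = 1 − 1 = 0
n=2: ⌈(3·115+430)/748⌉ − ⌈(2·115+430)/748⌉ = ⌈775/748⌉ − ⌈660/748⌉ = 2 − 1 = 1
n=3: ⌈(4·115+430)/748⌉ − ⌈(3·115+430)/748⌉ = ⌈890/748⌉ − ⌈775/748⌉ = 2 − 2 = 0
n=4: ⌈(5·115+430)/748⌉ − ⌈(4·115+430)/748⌉ = ⌈1005/748⌉ − ⌈890/748⌉ = 2 − 2 = 0
n=5: ⌈(6·115+430)/748⌉ − ⌈(5·115+430)/748⌉ = ⌈1120/748⌉ − ⌈1005/748⌉ = 2 − 2 = 0
n=6: ⌈(7·115+430)/748⌉ − ⌈(6·115+430)/748⌉ = ⌈1235/748⌉ − ⌈1120/748⌉ = 2 − 2 = 0
n=7: ⌈(8·115+430)/748⌉ − ⌈(7·115+430)/748⌉ = ⌈1350/748⌉ − ⌈1235/748⌉ = 2 − 2 = 0
n=8: ⌈(9·115+430)/748⌉ − ⌈(8·115+430)/748⌉ = ⌈1465/748⌉ − ⌈1350/748⌉ = 2 − 2 = 0
n=9: ⌈(10·115+430)/748⌉ − ⌈(9·115+430)/748⌉ = ⌈1580/748⌉ − ⌈1465/748⌉ = 3 − 2 = 1
n=10: ⌈(11·115+430)/748⌉ − ⌈(10·115+430)/748⌉ = ⌈1695/748⌉ − ⌈1580/748⌉ = 3 − 3 = 0
n=11: ⌈(12·115+430)/748⌉ − ⌈(11·115+430)/748⌉ = ⌈1810/748⌉ − ⌈1695/748⌉ = 3 − 3 = 0
n=12: ⌈(13·115+430)/748⌉ − ⌈(12·115+430)/748⌉ = ⌈1925/748⌉ − ⌈1810/748⌉ = 3 − 3 = 0
n=13: ⌈(14·115+430)/748⌉ − ⌈(13·115+430)/748⌉ = ⌈2040/748⌉ − ⌈1925/748⌉ = 3 − 3 = 0
n=14: ⌈(15·115+430)/748⌉ − ⌈(14·115+430)/748⌉ = ⌈2155/748⌉ − ⌈2040/748⌉ = 3 − 3 = 0
n=15: ⌈(16·115+430)/748⌉ − ⌈(15·115+430)/748⌉ = ⌈2270/748⌉ − ⌈2155/748⌉ = 4 − 3 = 1
n=16: ⌈(17·115+430)/748⌉ − ⌈(16·115+430)/748⌉ = ⌈2385/748⌉ − ⌈2270/748⌉ = 4 − 4 = 0
n=17: ⌈(18·115+430)/748⌉ − ⌈(17·115+430)/748⌉ = ⌈2500/748⌉ − ⌈2385/748⌉ = 4 − 4 = 0
n=18: ⌈(19·115+430)/748⌉ − ⌈(18·115+430)/748⌉ = ⌈2615/748⌉ − ⌈2500/748⌉ = 4 − 4 = 0
n=19: ⌈(20·115+430)/748⌉ − ⌈(19·115+430)/748⌉ = ⌈2730/748⌉ − ⌈2615/748⌉ = 4 − 4 = 0
n=20: ⌈(21·115+430)/748⌉ − ⌈(20·115+430)/748⌉ = ⌈2845/748⌉ − ⌈2730/748⌉ = 4 − 4 = 0
n=21: ⌈(22·115+430)/748⌉ − ⌈(21·115+430)/748⌉ = ⌈2960/748⌉ − ⌈2845/748⌉ = 4 − 4 = 0
n=22: ⌈(23·115+430)/748⌉ − ⌈(22·115+430)/748⌉ = ⌈3075/748⌉ − ⌈2960/748⌉ = 5 − 4 = 1
n=23: ⌈(24·115+430)/748⌉ − ⌈(23·115+430)/748⌉ = ⌈3190/748⌉ − ⌈3075/748⌉ = 5 − 5 = 0
n=24: ⌈(25·115+430)/748⌉ − ⌈(24·115+430)/748⌉ = ⌈3305/748⌉ − ⌈3190/748⌉ = 5 − 5 = 0
n=25: ⌈(26·115+430)/748⌉ − ⌈(25·115+430)/748⌉ = ⌈3420/748⌉ − ⌈3305/748⌉ = 5 − 5 = 0
n=26: ⌈(27·115+430)/748⌉ − ⌈(26·115+430)/748⌉ = ⌈3535/748⌉ − ⌈3420/748⌉ = 5 − 5 = 0
n=27: ⌈(28·115+430)/748⌉ − ⌈(27·115+430)/748⌉ = ⌈3650/748⌉ − ⌈3535/748⌉ = 5 − 5 = 0

0010000001000001000000100000


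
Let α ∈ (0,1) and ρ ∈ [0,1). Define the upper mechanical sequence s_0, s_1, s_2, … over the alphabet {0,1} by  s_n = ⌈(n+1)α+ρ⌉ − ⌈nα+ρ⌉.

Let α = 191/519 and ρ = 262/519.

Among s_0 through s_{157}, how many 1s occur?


58

#1s = Σ_{n=0}^{157} s_n = Σ_{n=0}^{157} (⌈(n+1)α+ρ⌉ − ⌈nα+ρ⌉)
the sum telescopes: every ⌈nα+ρ⌉ with 0 < n < 158 appears once with + and once with −, leaving ⌈158α+ρ⌉ − ⌈0·α+ρ⌉
158α + ρ = (158·191 + 262) / 519 = 30440/519
ρ = 262/519
⌈30440/519⌉ = 59,  ⌈262/519⌉ = 1
#1s = 59 − 1 = 58


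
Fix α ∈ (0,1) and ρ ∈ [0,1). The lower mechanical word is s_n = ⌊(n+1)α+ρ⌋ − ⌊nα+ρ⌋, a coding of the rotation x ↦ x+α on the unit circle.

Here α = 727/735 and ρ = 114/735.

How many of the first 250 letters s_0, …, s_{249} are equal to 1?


#1s = Σ_{n=0}^{249} s_n = Σ_{n=0}^{249} (⌊(n+1)α+ρ⌋ − ⌊nα+ρ⌋)
the sum telescopes: every ⌊nα+ρ⌋ with 0 < n < 250 appears once with + and once with −, leaving ⌊250α+ρ⌋ − ⌊0·α+ρ⌋
250α + ρ = (250·727 + 114) / 735 = 181864/735
ρ = 114/735
⌊181864/735⌋ = 247,  ⌊114/735⌋ = 0
#1s = 247 − 0 = 247

247


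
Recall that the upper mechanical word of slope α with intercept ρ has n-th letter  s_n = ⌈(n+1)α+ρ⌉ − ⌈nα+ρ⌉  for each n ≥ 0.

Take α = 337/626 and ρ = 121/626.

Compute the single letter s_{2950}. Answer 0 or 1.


0

(n+1)α + ρ = (2951·337 + 121) / 626 = 994608/626
nα + ρ     = (2950·337 + 121) / 626 = 994271/626
⌈994608/626⌉ = 1589,  ⌈994271/626⌉ = 1589
s_{2950} = 1589 − 1589 = 0


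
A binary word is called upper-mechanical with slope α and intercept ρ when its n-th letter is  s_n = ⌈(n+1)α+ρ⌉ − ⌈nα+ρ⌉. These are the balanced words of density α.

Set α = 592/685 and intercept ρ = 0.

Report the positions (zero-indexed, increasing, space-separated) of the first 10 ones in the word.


0 1 2 3 4 5 6 8 9 10

n=0: ⌈592/685⌉−⌈0/685⌉ = 1−0 = 1  ← one
n=1: ⌈1184/685⌉−⌈592/685⌉ = 2−1 = 1  ← one
n=2: ⌈1776/685⌉−⌈1184/685⌉ = 3−2 = 1  ← one
n=3: ⌈2368/685⌉−⌈1776/685⌉ = 4−3 = 1  ← one
n=4: ⌈2960/685⌉−⌈2368/685⌉ = 5−4 = 1  ← one
n=5: ⌈3552/685⌉−⌈2960/685⌉ = 6−5 = 1  ← one
n=6: ⌈4144/685⌉−⌈3552/685⌉ = 7−6 = 1  ← one
n=7: ⌈4736/685⌉−⌈4144/685⌉ = 7−7 = 0
n=8: ⌈5328/685⌉−⌈4736/685⌉ = 8−7 = 1  ← one
n=9: ⌈5920/685⌉−⌈5328/685⌉ = 9−8 = 1  ← one
n=10: ⌈6512/685⌉−⌈5920/685⌉ = 10−9 = 1  ← one
positions of the first 10 ones: 0 1 2 3 4 5 6 8 9 10


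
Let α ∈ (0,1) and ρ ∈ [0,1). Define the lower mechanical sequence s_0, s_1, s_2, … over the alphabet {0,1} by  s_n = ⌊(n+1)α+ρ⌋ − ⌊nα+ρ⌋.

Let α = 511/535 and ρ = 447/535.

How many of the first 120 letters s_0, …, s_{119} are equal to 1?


115

#1s = Σ_{n=0}^{119} s_n = Σ_{n=0}^{119} (⌊(n+1)α+ρ⌋ − ⌊nα+ρ⌋)
the sum telescopes: every ⌊nα+ρ⌋ with 0 < n < 120 appears once with + and once with −, leaving ⌊120α+ρ⌋ − ⌊0·α+ρ⌋
120α + ρ = (120·511 + 447) / 535 = 61767/535
ρ = 447/535
⌊61767/535⌋ = 115,  ⌊447/535⌋ = 0
#1s = 115 − 0 = 115


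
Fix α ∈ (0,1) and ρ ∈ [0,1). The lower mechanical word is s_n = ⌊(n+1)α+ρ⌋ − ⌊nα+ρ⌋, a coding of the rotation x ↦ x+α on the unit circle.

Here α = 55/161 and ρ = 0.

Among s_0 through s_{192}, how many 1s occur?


65

#1s = Σ_{n=0}^{192} s_n = Σ_{n=0}^{192} (⌊(n+1)α+ρ⌋ − ⌊nα+ρ⌋)
the sum telescopes: every ⌊nα+ρ⌋ with 0 < n < 193 appears once with + and once with −, leaving ⌊193α+ρ⌋ − ⌊0·α+ρ⌋
193α + ρ = (193·55) / 161 = 10615/161
ρ = 0/161
⌊10615/161⌋ = 65,  ⌊0/161⌋ = 0
#1s = 65 − 0 = 65


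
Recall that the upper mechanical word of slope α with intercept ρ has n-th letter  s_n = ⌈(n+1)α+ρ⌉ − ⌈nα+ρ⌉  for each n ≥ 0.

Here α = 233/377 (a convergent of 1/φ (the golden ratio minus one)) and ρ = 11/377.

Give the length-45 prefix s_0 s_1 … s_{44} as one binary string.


010110101101101011011010110101101101011010110

n=0: ⌈(1·233+11)/377⌉ − ⌈(0·233+11)/377⌉ = ⌈244/377⌉ − ⌈11/377⌉ = 1 − 1 = 0
n=1: ⌈(2·233+11)/377⌉ − ⌈(1·233+11)/377⌉ = ⌈477/377⌉ − ⌈244/377⌉ = 2 − 1 = 1
n=2: ⌈(3·233+11)/377⌉ − ⌈(2·233+11)/377⌉ = ⌈710/377⌉ − ⌈477/377⌉ = 2 − 2 = 0
n=3: ⌈(4·233+11)/377⌉ − ⌈(3·233+11)/377⌉ = ⌈943/377⌉ − ⌈710/377⌉ = 3 − 2 = 1
n=4: ⌈(5·233+11)/377⌉ − ⌈(4·233+11)/377⌉ = ⌈1176/377⌉ − ⌈943/377⌉ = 4 − 3 = 1
n=5: ⌈(6·233+11)/377⌉ − ⌈(5·233+11)/377⌉ = ⌈1409/377⌉ − ⌈1176/377⌉ = 4 − 4 = 0
n=6: ⌈(7·233+11)/377⌉ − ⌈(6·233+11)/377⌉ = ⌈1642/377⌉ − ⌈1409/377⌉ = 5 − 4 = 1
n=7: ⌈(8·233+11)/377⌉ − ⌈(7·233+11)/377⌉ = ⌈1875/377⌉ − ⌈1642/377⌉ = 5 − 5 = 0
n=8: ⌈(9·233+11)/377⌉ − ⌈(8·233+11)/377⌉ = ⌈2108/377⌉ − ⌈1875/377⌉ = 6 − 5 = 1
n=9: ⌈(10·233+11)/377⌉ − ⌈(9·233+11)/377⌉ = ⌈2341/377⌉ − ⌈2108/377⌉ = 7 − 6 = 1
n=10: ⌈(11·233+11)/377⌉ − ⌈(10·233+11)/377⌉ = ⌈2574/377⌉ − ⌈2341/377⌉ = 7 − 7 = 0
n=11: ⌈(12·233+11)/377⌉ − ⌈(11·233+11)/377⌉ = ⌈2807/377⌉ − ⌈2574/377⌉ = 8 − 7 = 1
n=12: ⌈(13·233+11)/377⌉ − ⌈(12·233+11)/377⌉ = ⌈3040/377⌉ − ⌈2807/377⌉ = 9 − 8 = 1
n=13: ⌈(14·233+11)/377⌉ − ⌈(13·233+11)/377⌉ = ⌈3273/377⌉ − ⌈3040/377⌉ = 9 − 9 = 0
n=14: ⌈(15·233+11)/377⌉ − ⌈(14·233+11)/377⌉ = ⌈3506/377⌉ − ⌈3273/377⌉ = 10 − 9 = 1
n=15: ⌈(16·233+11)/377⌉ − ⌈(15·233+11)/377⌉ = ⌈3739/377⌉ − ⌈3506/377⌉ = 10 − 10 = 0
n=16: ⌈(17·233+11)/377⌉ − ⌈(16·233+11)/377⌉ = ⌈3972/377⌉ − ⌈3739/377⌉ = 11 − 10 = 1
n=17: ⌈(18·233+11)/377⌉ − ⌈(17·233+11)/377⌉ = ⌈4205/377⌉ − ⌈3972/377⌉ = 12 − 11 = 1
n=18: ⌈(19·233+11)/377⌉ − ⌈(18·233+11)/377⌉ = ⌈4438/377⌉ − ⌈4205/377⌉ = 12 − 12 = 0
n=19: ⌈(20·233+11)/377⌉ − ⌈(19·233+11)/377⌉ = ⌈4671/377⌉ − ⌈4438/377⌉ = 13 − 12 = 1
n=20: ⌈(21·233+11)/377⌉ − ⌈(20·233+11)/377⌉ = ⌈4904/377⌉ − ⌈4671/377⌉ = 14 − 13 = 1
n=21: ⌈(22·233+11)/377⌉ − ⌈(21·233+11)/377⌉ = ⌈5137/377⌉ − ⌈4904/377⌉ = 14 − 14 = 0
n=22: ⌈(23·233+11)/377⌉ − ⌈(22·233+11)/377⌉ = ⌈5370/377⌉ − ⌈5137/377⌉ = 15 − 14 = 1
n=23: ⌈(24·233+11)/377⌉ − ⌈(23·233+11)/377⌉ = ⌈5603/377⌉ − ⌈5370/377⌉ = 15 − 15 = 0
n=24: ⌈(25·233+11)/377⌉ − ⌈(24·233+11)/377⌉ = ⌈5836/377⌉ − ⌈5603/377⌉ = 16 − 15 = 1
n=25: ⌈(26·233+11)/377⌉ − ⌈(25·233+11)/377⌉ = ⌈6069/377⌉ − ⌈5836/377⌉ = 17 − 16 = 1
n=26: ⌈(27·233+11)/377⌉ − ⌈(26·233+11)/377⌉ = ⌈6302/377⌉ − ⌈6069/377⌉ = 17 − 17 = 0
n=27: ⌈(28·233+11)/377⌉ − ⌈(27·233+11)/377⌉ = ⌈6535/377⌉ − ⌈6302/377⌉ = 18 − 17 = 1
n=28: ⌈(29·233+11)/377⌉ − ⌈(28·233+11)/377⌉ = ⌈6768/377⌉ − ⌈6535/377⌉ = 18 − 18 = 0
n=29: ⌈(30·233+11)/377⌉ − ⌈(29·233+11)/377⌉ = ⌈7001/377⌉ − ⌈6768/377⌉ = 19 − 18 = 1
n=30: ⌈(31·233+11)/377⌉ − ⌈(30·233+11)/377⌉ = ⌈7234/377⌉ − ⌈7001/377⌉ = 20 − 19 = 1
n=31: ⌈(32·233+11)/377⌉ − ⌈(31·233+11)/377⌉ = ⌈7467/377⌉ − ⌈7234/377⌉ = 20 − 20 = 0
n=32: ⌈(33·233+11)/377⌉ − ⌈(32·233+11)/377⌉ = ⌈7700/377⌉ − ⌈7467/377⌉ = 21 − 20 = 1
n=33: ⌈(34·233+11)/377⌉ − ⌈(33·233+11)/377⌉ = ⌈7933/377⌉ − ⌈7700/377⌉ = 22 − 21 = 1
n=34: ⌈(35·233+11)/377⌉ − ⌈(34·233+11)/377⌉ = ⌈8166/377⌉ − ⌈7933/377⌉ = 22 − 22 = 0
n=35: ⌈(36·233+11)/377⌉ − ⌈(35·233+11)/377⌉ = ⌈8399/377⌉ − ⌈8166/377⌉ = 23 − 22 = 1
n=36: ⌈(37·233+11)/377⌉ − ⌈(36·233+11)/377⌉ = ⌈8632/377⌉ − ⌈8399/377⌉ = 23 − 23 = 0
n=37: ⌈(38·233+11)/377⌉ − ⌈(37·233+11)/377⌉ = ⌈8865/377⌉ − ⌈8632/377⌉ = 24 − 23 = 1
n=38: ⌈(39·233+11)/377⌉ − ⌈(38·233+11)/377⌉ = ⌈9098/377⌉ − ⌈8865/377⌉ = 25 − 24 = 1
n=39: ⌈(40·233+11)/377⌉ − ⌈(39·233+11)/377⌉ = ⌈9331/377⌉ − ⌈9098/377⌉ = 25 − 25 = 0
n=40: ⌈(41·233+11)/377⌉ − ⌈(40·233+11)/377⌉ = ⌈9564/377⌉ − ⌈9331/377⌉ = 26 − 25 = 1
n=41: ⌈(42·233+11)/377⌉ − ⌈(41·233+11)/377⌉ = ⌈9797/377⌉ − ⌈9564/377⌉ = 26 − 26 = 0
n=42: ⌈(43·233+11)/377⌉ − ⌈(42·233+11)/377⌉ = ⌈10030/377⌉ − ⌈9797/377⌉ = 27 − 26 = 1
n=43: ⌈(44·233+11)/377⌉ − ⌈(43·233+11)/377⌉ = ⌈10263/377⌉ − ⌈10030/377⌉ = 28 − 27 = 1
n=44: ⌈(45·233+11)/377⌉ − ⌈(44·233+11)/377⌉ = ⌈10496/377⌉ − ⌈10263/377⌉ = 28 − 28 = 0


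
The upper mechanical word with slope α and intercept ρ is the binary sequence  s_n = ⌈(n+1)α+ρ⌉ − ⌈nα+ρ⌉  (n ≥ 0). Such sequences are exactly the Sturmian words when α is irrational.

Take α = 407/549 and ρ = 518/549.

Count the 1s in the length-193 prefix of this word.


144

#1s = Σ_{n=0}^{192} s_n = Σ_{n=0}^{192} (⌈(n+1)α+ρ⌉ − ⌈nα+ρ⌉)
the sum telescopes: every ⌈nα+ρ⌉ with 0 < n < 193 appears once with + and once with −, leaving ⌈193α+ρ⌉ − ⌈0·α+ρ⌉
193α + ρ = (193·407 + 518) / 549 = 79069/549
ρ = 518/549
⌈79069/549⌉ = 145,  ⌈518/549⌉ = 1
#1s = 145 − 1 = 144


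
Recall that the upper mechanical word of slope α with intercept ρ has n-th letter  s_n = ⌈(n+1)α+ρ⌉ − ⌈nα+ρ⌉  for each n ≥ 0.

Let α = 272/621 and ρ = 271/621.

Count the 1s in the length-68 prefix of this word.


#1s = Σ_{n=0}^{67} s_n = Σ_{n=0}^{67} (⌈(n+1)α+ρ⌉ − ⌈nα+ρ⌉)
the sum telescopes: every ⌈nα+ρ⌉ with 0 < n < 68 appears once with + and once with −, leaving ⌈68α+ρ⌉ − ⌈0·α+ρ⌉
68α + ρ = (68·272 + 271) / 621 = 18767/621
ρ = 271/621
⌈18767/621⌉ = 31,  ⌈271/621⌉ = 1
#1s = 31 − 1 = 30

30


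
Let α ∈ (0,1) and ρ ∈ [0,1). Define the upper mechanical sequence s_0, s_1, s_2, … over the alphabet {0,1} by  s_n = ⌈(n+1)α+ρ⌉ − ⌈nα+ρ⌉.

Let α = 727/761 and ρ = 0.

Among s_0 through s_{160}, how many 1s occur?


154

#1s = Σ_{n=0}^{160} s_n = Σ_{n=0}^{160} (⌈(n+1)α+ρ⌉ − ⌈nα+ρ⌉)
the sum telescopes: every ⌈nα+ρ⌉ with 0 < n < 161 appears once with + and once with −, leaving ⌈161α+ρ⌉ − ⌈0·α+ρ⌉
161α + ρ = (161·727) / 761 = 117047/761
ρ = 0/761
⌈117047/761⌉ = 154,  ⌈0/761⌉ = 0
#1s = 154 − 0 = 154


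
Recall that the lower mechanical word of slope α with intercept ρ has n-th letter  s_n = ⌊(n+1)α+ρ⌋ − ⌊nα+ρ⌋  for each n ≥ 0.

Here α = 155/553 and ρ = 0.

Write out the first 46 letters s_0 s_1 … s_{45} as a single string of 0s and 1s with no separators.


n=0: ⌊(1·155)/553⌋ − ⌊(0·155)/553⌋ = ⌊155/553⌋ − ⌊0/553⌋ = 0 − 0 = 0
n=1: ⌊(2·155)/553⌋ − ⌊(1·155)/553⌋ = ⌊310/553⌋ − ⌊155/553⌋ = 0 − 0 = 0
n=2: ⌊(3·155)/553⌋ − ⌊(2·155)/553⌋ = ⌊465/553⌋ − ⌊310/553⌋ = 0 − 0 = 0
n=3: ⌊(4·155)/553⌋ − ⌊(3·155)/553⌋ = ⌊620/553⌋ − ⌊465/553⌋ = 1 − 0 = 1
n=4: ⌊(5·155)/553⌋ − ⌊(4·155)/553⌋ = ⌊775/553⌋ − ⌊620/553⌋ = 1 − 1 = 0
n=5: ⌊(6·155)/553⌋ − ⌊(5·155)/553⌋ = ⌊930/553⌋ − ⌊775/553⌋ = 1 − 1 = 0
n=6: ⌊(7·155)/553⌋ − ⌊(6·155)/553⌋ = ⌊1085/553⌋ − ⌊930/553⌋ = 1 − 1 = 0
n=7: ⌊(8·155)/553⌋ − ⌊(7·155)/553⌋ = ⌊1240/553⌋ − ⌊1085/553⌋ = 2 − 1 = 1
n=8: ⌊(9·155)/553⌋ − ⌊(8·155)/553⌋ = ⌊1395/553⌋ − ⌊1240/553⌋ = 2 − 2 = 0
n=9: ⌊(10·155)/553⌋ − ⌊(9·155)/553⌋ = ⌊1550/553⌋ − ⌊1395/553⌋ = 2 − 2 = 0
n=10: ⌊(11·155)/553⌋ − ⌊(10·155)/553⌋ = ⌊1705/553⌋ − ⌊1550/553⌋ = 3 − 2 = 1
n=11: ⌊(12·155)/553⌋ − ⌊(11·155)/553⌋ = ⌊1860/553⌋ − ⌊1705/553⌋ = 3 − 3 = 0
n=12: ⌊(13·155)/553⌋ − ⌊(12·155)/553⌋ = ⌊2015/553⌋ − ⌊1860/553⌋ = 3 − 3 = 0
n=13: ⌊(14·155)/553⌋ − ⌊(13·155)/553⌋ = ⌊2170/553⌋ − ⌊2015/553⌋ = 3 − 3 = 0
n=14: ⌊(15·155)/553⌋ − ⌊(14·155)/553⌋ = ⌊2325/553⌋ − ⌊2170/553⌋ = 4 − 3 = 1
n=15: ⌊(16·155)/553⌋ − ⌊(15·155)/553⌋ = ⌊2480/553⌋ − ⌊2325/553⌋ = 4 − 4 = 0
n=16: ⌊(17·155)/553⌋ − ⌊(16·155)/553⌋ = ⌊2635/553⌋ − ⌊2480/553⌋ = 4 − 4 = 0
n=17: ⌊(18·155)/553⌋ − ⌊(17·155)/553⌋ = ⌊2790/553⌋ − ⌊2635/553⌋ = 5 − 4 = 1
n=18: ⌊(19·155)/553⌋ − ⌊(18·155)/553⌋ = ⌊2945/553⌋ − ⌊2790/553⌋ = 5 − 5 = 0
n=19: ⌊(20·155)/553⌋ − ⌊(19·155)/553⌋ = ⌊3100/553⌋ − ⌊2945/553⌋ = 5 − 5 = 0
n=20: ⌊(21·155)/553⌋ − ⌊(20·155)/553⌋ = ⌊3255/553⌋ − ⌊3100/553⌋ = 5 − 5 = 0
n=21: ⌊(22·155)/553⌋ − ⌊(21·155)/553⌋ = ⌊3410/553⌋ − ⌊3255/553⌋ = 6 − 5 = 1
n=22: ⌊(23·155)/553⌋ − ⌊(22·155)/553⌋ = ⌊3565/553⌋ − ⌊3410/553⌋ = 6 − 6 = 0
n=23: ⌊(24·155)/553⌋ − ⌊(23·155)/553⌋ = ⌊3720/553⌋ − ⌊3565/553⌋ = 6 − 6 = 0
n=24: ⌊(25·155)/553⌋ − ⌊(24·155)/553⌋ = ⌊3875/553⌋ − ⌊3720/553⌋ = 7 − 6 = 1
n=25: ⌊(26·155)/553⌋ − ⌊(25·155)/553⌋ = ⌊4030/553⌋ − ⌊3875/553⌋ = 7 − 7 = 0
n=26: ⌊(27·155)/553⌋ − ⌊(26·155)/553⌋ = ⌊4185/553⌋ − ⌊4030/553⌋ = 7 − 7 = 0
n=27: ⌊(28·155)/553⌋ − ⌊(27·155)/553⌋ = ⌊4340/553⌋ − ⌊4185/553⌋ = 7 − 7 = 0
n=28: ⌊(29·155)/553⌋ − ⌊(28·155)/553⌋ = ⌊4495/553⌋ − ⌊4340/553⌋ = 8 − 7 = 1
n=29: ⌊(30·155)/553⌋ − ⌊(29·155)/553⌋ = ⌊4650/553⌋ − ⌊4495/553⌋ = 8 − 8 = 0
n=30: ⌊(31·155)/553⌋ − ⌊(30·155)/553⌋ = ⌊4805/553⌋ − ⌊4650/553⌋ = 8 − 8 = 0
n=31: ⌊(32·155)/553⌋ − ⌊(31·155)/553⌋ = ⌊4960/553⌋ − ⌊4805/553⌋ = 8 − 8 = 0
n=32: ⌊(33·155)/553⌋ − ⌊(32·155)/553⌋ = ⌊5115/553⌋ − ⌊4960/553⌋ = 9 − 8 = 1
n=33: ⌊(34·155)/553⌋ − ⌊(33·155)/553⌋ = ⌊5270/553⌋ − ⌊5115/553⌋ = 9 − 9 = 0
n=34: ⌊(35·155)/553⌋ − ⌊(34·155)/553⌋ = ⌊5425/553⌋ − ⌊5270/553⌋ = 9 − 9 = 0
n=35: ⌊(36·155)/553⌋ − ⌊(35·155)/553⌋ = ⌊5580/553⌋ − ⌊5425/553⌋ = 10 − 9 = 1
n=36: ⌊(37·155)/553⌋ − ⌊(36·155)/553⌋ = ⌊5735/553⌋ − ⌊5580/553⌋ = 10 − 10 = 0
n=37: ⌊(38·155)/553⌋ − ⌊(37·155)/553⌋ = ⌊5890/553⌋ − ⌊5735/553⌋ = 10 − 10 = 0
n=38: ⌊(39·155)/553⌋ − ⌊(38·155)/553⌋ = ⌊6045/553⌋ − ⌊5890/553⌋ = 10 − 10 = 0
n=39: ⌊(40·155)/553⌋ − ⌊(39·155)/553⌋ = ⌊6200/553⌋ − ⌊6045/553⌋ = 11 − 10 = 1
n=40: ⌊(41·155)/553⌋ − ⌊(40·155)/553⌋ = ⌊6355/553⌋ − ⌊6200/553⌋ = 11 − 11 = 0
n=41: ⌊(42·155)/553⌋ − ⌊(41·155)/553⌋ = ⌊6510/553⌋ − ⌊6355/553⌋ = 11 − 11 = 0
n=42: ⌊(43·155)/553⌋ − ⌊(42·155)/553⌋ = ⌊6665/553⌋ − ⌊6510/553⌋ = 12 − 11 = 1
n=43: ⌊(44·155)/553⌋ − ⌊(43·155)/553⌋ = ⌊6820/553⌋ − ⌊6665/553⌋ = 12 − 12 = 0
n=44: ⌊(45·155)/553⌋ − ⌊(44·155)/553⌋ = ⌊6975/553⌋ − ⌊6820/553⌋ = 12 − 12 = 0
n=45: ⌊(46·155)/553⌋ − ⌊(45·155)/553⌋ = ⌊7130/553⌋ − ⌊6975/553⌋ = 12 − 12 = 0

0001000100100010010001001000100010010001001000
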